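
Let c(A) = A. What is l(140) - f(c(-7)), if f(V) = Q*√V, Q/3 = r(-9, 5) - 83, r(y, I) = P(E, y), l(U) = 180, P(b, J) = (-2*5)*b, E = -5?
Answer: 180 + 99*I*√7 ≈ 180.0 + 261.93*I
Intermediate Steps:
P(b, J) = -10*b
r(y, I) = 50 (r(y, I) = -10*(-5) = 50)
Q = -99 (Q = 3*(50 - 83) = 3*(-33) = -99)
f(V) = -99*√V
l(140) - f(c(-7)) = 180 - (-99)*√(-7) = 180 - (-99)*I*√7 = 180 + 99*I*√7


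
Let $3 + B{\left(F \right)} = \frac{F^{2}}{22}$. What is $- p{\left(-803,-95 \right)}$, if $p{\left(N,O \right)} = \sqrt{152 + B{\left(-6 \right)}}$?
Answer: $- \frac{\sqrt{18227}}{11} \approx -12.273$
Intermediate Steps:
$B{\left(F \right)} = -3 + \frac{F^{2}}{22}$
$p{\left(N,O \right)} = \frac{\sqrt{18227}}{11}$ ($p{\left(N,O \right)} = \sqrt{152 - \left(3 - \frac{\left(-6\right)^{2}}{22}\right)} = \sqrt{152 + \left(-3 + \frac{1}{22} \cdot 36\right)} = \sqrt{152 + \left(-3 + \frac{18}{11}\right)} = \sqrt{152 - \frac{15}{11}} = \sqrt{\frac{1657}{11}} = \frac{\sqrt{18227}}{11}$)
$- p{\left(-803,-95 \right)} = - \frac{\sqrt{18227}}{11}$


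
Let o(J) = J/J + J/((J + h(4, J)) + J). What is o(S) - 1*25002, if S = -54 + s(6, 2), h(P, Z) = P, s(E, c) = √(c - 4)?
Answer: -67651301/2706 + I*√2/2706 ≈ -25000.0 + 0.00052262*I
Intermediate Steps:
s(E, c) = √(-4 + c)
S = -54 + I*√2 (S = -54 + √(-4 + 2) = -54 + √(-2) = -54 + I*√2 ≈ -54.0 + 1.4142*I)
o(J) = 1 + J/(4 + 2*J) (o(J) = J/J + J/((J + 4) + J) = 1 + J/((4 + J) + J) = 1 + J/(4 + 2*J))
o(S) - 1*25002 = (4 + 3*(-54 + I*√2))/(2*(2 + (-54 + I*√2))) - 1*25002 = (4 + (-162 + 3*I*√2))/(2*(-52 + I*√2)) - 25002 = (-158 + 3*I*√2)/(2*(-52 + I*√2)) - 25002 = -25002 + (-158 + 3*I*√2)/(2*(-52 + I*√2))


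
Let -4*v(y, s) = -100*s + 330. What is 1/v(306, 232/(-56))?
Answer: -14/2605 ≈ -0.0053743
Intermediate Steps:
v(y, s) = -165/2 + 25*s (v(y, s) = -(-100*s + 330)/4 = -(330 - 100*s)/4 = -165/2 + 25*s)
1/v(306, 232/(-56)) = 1/(-165/2 + 25*(232/(-56))) = 1/(-165/2 + 25*(232*(-1/56))) = 1/(-165/2 + 25*(-29/7)) = 1/(-165/2 - 725/7) = 1/(-2605/14) = -14/2605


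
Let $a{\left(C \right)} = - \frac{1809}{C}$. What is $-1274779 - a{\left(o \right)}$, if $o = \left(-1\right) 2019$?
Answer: $- \frac{857926870}{673} \approx -1.2748 \cdot 10^{6}$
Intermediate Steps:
$o = -2019$
$-1274779 - a{\left(o \right)} = -1274779 - - \frac{1809}{-2019} = -1274779 - \left(-1809\right) \left(- \frac{1}{2019}\right) = -1274779 - \frac{603}{673} = - \frac{857926870}{673}$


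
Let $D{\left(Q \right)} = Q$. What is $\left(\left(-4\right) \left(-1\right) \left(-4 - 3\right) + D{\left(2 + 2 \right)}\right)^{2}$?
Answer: $576$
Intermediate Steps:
$\left(\left(-4\right) \left(-1\right) \left(-4 - 3\right) + D{\left(2 + 2 \right)}\right)^{2} = \left(\left(-4\right) \left(-1\right) \left(-4 - 3\right) + \left(2 + 2\right)\right)^{2} = \left(4 \left(-4 - 3\right) + 4\right)^{2} = \left(4 \left(-7\right) + 4\right)^{2} = \left(-28 + 4\right)^{2} = \left(-24\right)^{2} = 576$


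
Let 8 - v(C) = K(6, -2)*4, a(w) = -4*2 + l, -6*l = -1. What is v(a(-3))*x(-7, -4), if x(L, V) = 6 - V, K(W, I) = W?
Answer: -160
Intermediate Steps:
l = ⅙ (l = -⅙*(-1) = ⅙ ≈ 0.16667)
a(w) = -47/6 (a(w) = -4*2 + ⅙ = -8 + ⅙ = -47/6)
v(C) = -16 (v(C) = 8 - 6*4 = 8 - 1*24 = 8 - 24 = -16)
v(a(-3))*x(-7, -4) = -16*(6 - 1*(-4)) = -16*(6 + 4) = -16*10 = -160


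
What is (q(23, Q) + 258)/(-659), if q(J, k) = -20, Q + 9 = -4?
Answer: -238/659 ≈ -0.36115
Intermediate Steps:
Q = -13 (Q = -9 - 4 = -13)
(q(23, Q) + 258)/(-659) = (-20 + 258)/(-659) = 238*(-1/659) = -238/659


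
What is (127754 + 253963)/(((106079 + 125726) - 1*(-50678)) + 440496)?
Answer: 42413/80331 ≈ 0.52798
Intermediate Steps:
(127754 + 253963)/(((106079 + 125726) - 1*(-50678)) + 440496) = 381717/((231805 + 50678) + 440496) = 381717/(282483 + 440496) = 381717/722979 = 381717*(1/722979) = 42413/80331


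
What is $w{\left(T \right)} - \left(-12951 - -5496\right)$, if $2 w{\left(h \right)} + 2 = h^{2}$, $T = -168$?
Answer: $21566$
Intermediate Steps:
$w{\left(h \right)} = -1 + \frac{h^{2}}{2}$
$w{\left(T \right)} - \left(-12951 - -5496\right) = \left(-1 + \frac{\left(-168\right)^{2}}{2}\right) - \left(-12951 - -5496\right) = \left(-1 + \frac{1}{2} \cdot 28224\right) - \left(-12951 + 5496\right) = \left(-1 + 14112\right) - -7455 = 14111 + 7455 = 21566$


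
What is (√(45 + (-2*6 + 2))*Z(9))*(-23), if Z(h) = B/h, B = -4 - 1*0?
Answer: 92*√35/9 ≈ 60.475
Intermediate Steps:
B = -4 (B = -4 + 0 = -4)
Z(h) = -4/h
(√(45 + (-2*6 + 2))*Z(9))*(-23) = (√(45 + (-2*6 + 2))*(-4/9))*(-23) = (√(45 + (-12 + 2))*(-4*⅑))*(-23) = (√(45 - 10)*(-4/9))*(-23) = (√35*(-4/9))*(-23) = -4*√35/9*(-23) = 92*√35/9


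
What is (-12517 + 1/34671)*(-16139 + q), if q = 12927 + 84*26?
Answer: 446128259368/34671 ≈ 1.2867e+7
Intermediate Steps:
q = 15111 (q = 12927 + 2184 = 15111)
(-12517 + 1/34671)*(-16139 + q) = (-12517 + 1/34671)*(-16139 + 15111) = (-12517 + 1/34671)*(-1028) = -433976906/34671*(-1028) = 446128259368/34671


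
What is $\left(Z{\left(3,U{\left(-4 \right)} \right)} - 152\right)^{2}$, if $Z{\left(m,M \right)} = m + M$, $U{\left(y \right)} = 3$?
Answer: $21316$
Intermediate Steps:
$Z{\left(m,M \right)} = M + m$
$\left(Z{\left(3,U{\left(-4 \right)} \right)} - 152\right)^{2} = \left(\left(3 + 3\right) - 152\right)^{2} = \left(6 - 152\right)^{2} = \left(-146\right)^{2} = 21316$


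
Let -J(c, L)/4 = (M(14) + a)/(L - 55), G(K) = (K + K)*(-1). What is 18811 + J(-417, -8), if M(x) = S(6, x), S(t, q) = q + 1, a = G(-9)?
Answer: 395075/21 ≈ 18813.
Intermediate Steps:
G(K) = -2*K (G(K) = (2*K)*(-1) = -2*K)
a = 18 (a = -2*(-9) = 18)
S(t, q) = 1 + q
M(x) = 1 + x
J(c, L) = -132/(-55 + L) (J(c, L) = -4*((1 + 14) + 18)/(L - 55) = -4*(15 + 18)/(-55 + L) = -132/(-55 + L))
18811 + J(-417, -8) = 18811 - 132/(-55 - 8) = 18811 - 132/(-63) = 18811 - 132*(-1/63) = 18811 + 44/21 = 395075/21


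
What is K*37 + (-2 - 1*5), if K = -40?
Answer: -1487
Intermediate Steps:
K*37 + (-2 - 1*5) = -40*37 + (-2 - 1*5) = -1480 + (-2 - 5) = -1480 - 7 = -1487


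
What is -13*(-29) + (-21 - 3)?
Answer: 353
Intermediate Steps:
-13*(-29) + (-21 - 3) = 377 - 24 = 353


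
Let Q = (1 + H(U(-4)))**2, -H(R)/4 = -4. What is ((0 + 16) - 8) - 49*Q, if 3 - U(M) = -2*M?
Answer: -14153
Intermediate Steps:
U(M) = 3 + 2*M (U(M) = 3 - (-2)*M = 3 + 2*M)
H(R) = 16 (H(R) = -4*(-4) = 16)
Q = 289 (Q = (1 + 16)**2 = 17**2 = 289)
((0 + 16) - 8) - 49*Q = ((0 + 16) - 8) - 49*289 = (16 - 8) - 14161 = 8 - 14161 = -14153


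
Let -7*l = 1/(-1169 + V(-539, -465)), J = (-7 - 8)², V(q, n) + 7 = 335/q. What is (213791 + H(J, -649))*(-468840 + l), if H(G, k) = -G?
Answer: -63501257212919978/634199 ≈ -1.0013e+11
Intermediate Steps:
V(q, n) = -7 + 335/q
J = 225 (J = (-15)² = 225)
l = 77/634199 (l = -1/(7*(-1169 + (-7 + 335/(-539)))) = -1/(7*(-1169 + (-7 + 335*(-1/539)))) = -1/(7*(-1169 + (-7 - 335/539))) = -1/(7*(-1169 - 4108/539)) = -1/(7*(-634199/539)) = -⅐*(-539/634199) = 77/634199 ≈ 0.00012141)
(213791 + H(J, -649))*(-468840 + l) = (213791 - 1*225)*(-468840 + 77/634199) = (213791 - 225)*(-297337859083/634199) = 213566*(-297337859083/634199) = -63501257212919978/634199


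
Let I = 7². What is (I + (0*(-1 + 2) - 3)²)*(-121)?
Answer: -7018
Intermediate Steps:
I = 49
(I + (0*(-1 + 2) - 3)²)*(-121) = (49 + (0*(-1 + 2) - 3)²)*(-121) = (49 + (0*1 - 3)²)*(-121) = (49 + (0 - 3)²)*(-121) = (49 + (-3)²)*(-121) = (49 + 9)*(-121) = 58*(-121) = -7018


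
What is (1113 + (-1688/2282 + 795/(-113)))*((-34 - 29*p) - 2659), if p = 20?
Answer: -466402375626/128933 ≈ -3.6174e+6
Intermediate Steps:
(1113 + (-1688/2282 + 795/(-113)))*((-34 - 29*p) - 2659) = (1113 + (-1688/2282 + 795/(-113)))*((-34 - 29*20) - 2659) = (1113 + (-1688*1/2282 + 795*(-1/113)))*((-34 - 580) - 2659) = (1113 + (-844/1141 - 795/113))*(-614 - 2659) = (1113 - 1002467/128933)*(-3273) = (142499962/128933)*(-3273) = -466402375626/128933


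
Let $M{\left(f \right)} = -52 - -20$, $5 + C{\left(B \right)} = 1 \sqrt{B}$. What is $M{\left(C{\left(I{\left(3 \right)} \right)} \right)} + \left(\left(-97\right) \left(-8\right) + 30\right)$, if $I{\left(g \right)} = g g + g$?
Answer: $774$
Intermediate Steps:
$I{\left(g \right)} = g + g^{2}$ ($I{\left(g \right)} = g^{2} + g = g + g^{2}$)
$C{\left(B \right)} = -5 + \sqrt{B}$ ($C{\left(B \right)} = -5 + 1 \sqrt{B} = -5 + \sqrt{B}$)
$M{\left(f \right)} = -32$ ($M{\left(f \right)} = -52 + 20 = -32$)
$M{\left(C{\left(I{\left(3 \right)} \right)} \right)} + \left(\left(-97\right) \left(-8\right) + 30\right) = -32 + \left(\left(-97\right) \left(-8\right) + 30\right) = -32 + \left(776 + 30\right) = -32 + 806 = 774$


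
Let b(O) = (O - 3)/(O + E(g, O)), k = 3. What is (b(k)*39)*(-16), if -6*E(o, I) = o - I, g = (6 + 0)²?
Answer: 0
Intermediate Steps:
g = 36 (g = 6² = 36)
E(o, I) = -o/6 + I/6 (E(o, I) = -(o - I)/6 = -o/6 + I/6)
b(O) = (-3 + O)/(-6 + 7*O/6) (b(O) = (O - 3)/(O + (-⅙*36 + O/6)) = (-3 + O)/(O + (-6 + O/6)) = (-3 + O)/(-6 + 7*O/6))
(b(k)*39)*(-16) = ((6*(-3 + 3)/(-36 + 7*3))*39)*(-16) = ((6*0/(-36 + 21))*39)*(-16) = ((6*0/(-15))*39)*(-16) = ((6*(-1/15)*0)*39)*(-16) = (0*39)*(-16) = 0*(-16) = 0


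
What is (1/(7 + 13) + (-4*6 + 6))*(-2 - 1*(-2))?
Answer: 0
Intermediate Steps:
(1/(7 + 13) + (-4*6 + 6))*(-2 - 1*(-2)) = (1/20 + (-24 + 6))*(-2 + 2) = (1/20 - 18)*0 = -359/20*0 = 0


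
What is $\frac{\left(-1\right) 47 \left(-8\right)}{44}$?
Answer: $\frac{94}{11} \approx 8.5455$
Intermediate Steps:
$\frac{\left(-1\right) 47 \left(-8\right)}{44} = \left(-47\right) \left(-8\right) \frac{1}{44} = 376 \cdot \frac{1}{44} = \frac{94}{11}$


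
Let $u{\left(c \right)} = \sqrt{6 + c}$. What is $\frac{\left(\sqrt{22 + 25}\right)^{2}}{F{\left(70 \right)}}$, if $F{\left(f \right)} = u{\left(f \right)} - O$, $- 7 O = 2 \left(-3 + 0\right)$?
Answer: $\frac{987}{1844} + \frac{2303 \sqrt{19}}{1844} \approx 5.9791$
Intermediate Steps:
$O = \frac{6}{7}$ ($O = - \frac{2 \left(-3 + 0\right)}{7} = - \frac{2 \left(-3\right)}{7} = \left(- \frac{1}{7}\right) \left(-6\right) = \frac{6}{7} \approx 0.85714$)
$F{\left(f \right)} = - \frac{6}{7} + \sqrt{6 + f}$ ($F{\left(f \right)} = \sqrt{6 + f} - \frac{6}{7} = - \frac{6}{7} + \sqrt{6 + f}$)
$\frac{\left(\sqrt{22 + 25}\right)^{2}}{F{\left(70 \right)}} = \frac{\left(\sqrt{22 + 25}\right)^{2}}{- \frac{6}{7} + \sqrt{6 + 70}} = \frac{\left(\sqrt{47}\right)^{2}}{- \frac{6}{7} + \sqrt{76}} = \frac{47}{- \frac{6}{7} + 2 \sqrt{19}}$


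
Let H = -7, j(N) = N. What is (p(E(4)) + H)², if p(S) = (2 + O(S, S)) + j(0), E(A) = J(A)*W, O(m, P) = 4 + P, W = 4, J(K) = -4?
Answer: 289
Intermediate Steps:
E(A) = -16 (E(A) = -4*4 = -16)
p(S) = 6 + S (p(S) = (2 + (4 + S)) + 0 = (6 + S) + 0 = 6 + S)
(p(E(4)) + H)² = ((6 - 16) - 7)² = (-10 - 7)² = (-17)² = 289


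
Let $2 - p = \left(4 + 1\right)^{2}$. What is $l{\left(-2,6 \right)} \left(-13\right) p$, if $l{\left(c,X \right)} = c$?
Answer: $-598$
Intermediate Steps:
$p = -23$ ($p = 2 - \left(4 + 1\right)^{2} = 2 - 5^{2} = 2 - 25 = -23$)
$l{\left(-2,6 \right)} \left(-13\right) p = \left(-2\right) \left(-13\right) \left(-23\right) = 26 \left(-23\right) = -598$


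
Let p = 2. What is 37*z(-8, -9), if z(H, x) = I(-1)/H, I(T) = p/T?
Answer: 37/4 ≈ 9.2500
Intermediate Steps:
I(T) = 2/T
z(H, x) = -2/H (z(H, x) = (2/(-1))/H = (2*(-1))/H = -2/H)
37*z(-8, -9) = 37*(-2/(-8)) = 37*(-2*(-1/8)) = 37*(1/4) = 37/4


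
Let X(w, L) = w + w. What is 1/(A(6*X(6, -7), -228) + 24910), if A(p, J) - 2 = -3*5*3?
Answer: 1/24867 ≈ 4.0214e-5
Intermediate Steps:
X(w, L) = 2*w
A(p, J) = -43 (A(p, J) = 2 - 3*5*3 = 2 - 15*3 = 2 - 45 = -43)
1/(A(6*X(6, -7), -228) + 24910) = 1/(-43 + 24910) = 1/24867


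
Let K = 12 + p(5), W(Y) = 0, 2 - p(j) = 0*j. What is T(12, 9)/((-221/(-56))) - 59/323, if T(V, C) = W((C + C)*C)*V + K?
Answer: 14129/4199 ≈ 3.3648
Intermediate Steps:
p(j) = 2 (p(j) = 2 - 0*j = 2 - 1*0 = 2 + 0 = 2)
K = 14 (K = 12 + 2 = 14)
T(V, C) = 14 (T(V, C) = 0*V + 14 = 0 + 14 = 14)
T(12, 9)/((-221/(-56))) - 59/323 = 14/((-221/(-56))) - 59/323 = 14/((-221*(-1/56))) - 59*1/323 = 14/(221/56) - 59/323 = 14*(56/221) - 59/323 = 784/221 - 59/323 = 14129/4199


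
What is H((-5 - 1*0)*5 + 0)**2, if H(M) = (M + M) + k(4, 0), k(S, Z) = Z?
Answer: 2500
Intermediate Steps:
H(M) = 2*M (H(M) = (M + M) + 0 = 2*M + 0 = 2*M)
H((-5 - 1*0)*5 + 0)**2 = (2*((-5 - 1*0)*5 + 0))**2 = (2*((-5 + 0)*5 + 0))**2 = (2*(-5*5 + 0))**2 = (2*(-25 + 0))**2 = (2*(-25))**2 = (-50)**2 = 2500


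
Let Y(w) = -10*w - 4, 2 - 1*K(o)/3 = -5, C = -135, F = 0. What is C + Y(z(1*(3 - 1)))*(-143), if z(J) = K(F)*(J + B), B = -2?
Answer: 437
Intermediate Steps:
K(o) = 21 (K(o) = 6 - 3*(-5) = 6 + 15 = 21)
z(J) = -42 + 21*J (z(J) = 21*(J - 2) = 21*(-2 + J) = -42 + 21*J)
Y(w) = -4 - 10*w
C + Y(z(1*(3 - 1)))*(-143) = -135 + (-4 - 10*(-42 + 21*(1*(3 - 1))))*(-143) = -135 + (-4 - 10*(-42 + 21*(1*2)))*(-143) = -135 + (-4 - 10*(-42 + 21*2))*(-143) = -135 + (-4 - 10*(-42 + 42))*(-143) = -135 + (-4 - 10*0)*(-143) = -135 + (-4 + 0)*(-143) = -135 - 4*(-143) = -135 + 572 = 437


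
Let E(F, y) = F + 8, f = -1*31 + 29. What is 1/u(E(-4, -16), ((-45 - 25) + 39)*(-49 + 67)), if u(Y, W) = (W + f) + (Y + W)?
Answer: -1/1114 ≈ -0.00089767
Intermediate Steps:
f = -2 (f = -31 + 29 = -2)
E(F, y) = 8 + F
u(Y, W) = -2 + Y + 2*W (u(Y, W) = (W - 2) + (Y + W) = (-2 + W) + (W + Y) = -2 + Y + 2*W)
1/u(E(-4, -16), ((-45 - 25) + 39)*(-49 + 67)) = 1/(-2 + (8 - 4) + 2*(((-45 - 25) + 39)*(-49 + 67))) = 1/(-2 + 4 + 2*((-70 + 39)*18)) = 1/(-2 + 4 + 2*(-31*18)) = 1/(-2 + 4 + 2*(-558)) = 1/(-2 + 4 - 1116) = 1/(-1114) = -1/1114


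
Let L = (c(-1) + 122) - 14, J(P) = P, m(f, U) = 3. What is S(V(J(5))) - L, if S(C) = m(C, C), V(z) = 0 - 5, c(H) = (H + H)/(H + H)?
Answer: -106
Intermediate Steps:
c(H) = 1 (c(H) = (2*H)/((2*H)) = (2*H)*(1/(2*H)) = 1)
V(z) = -5
S(C) = 3
L = 109 (L = (1 + 122) - 14 = 123 - 14 = 109)
S(V(J(5))) - L = 3 - 1*109 = 3 - 109 = -106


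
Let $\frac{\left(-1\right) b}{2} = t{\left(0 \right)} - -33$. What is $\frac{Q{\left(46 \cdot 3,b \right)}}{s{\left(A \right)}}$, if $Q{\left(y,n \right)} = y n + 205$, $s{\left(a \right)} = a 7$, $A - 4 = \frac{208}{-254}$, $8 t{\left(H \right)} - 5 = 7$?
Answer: $- \frac{169037}{404} \approx -418.41$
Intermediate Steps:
$t{\left(H \right)} = \frac{3}{2}$ ($t{\left(H \right)} = \frac{5}{8} + \frac{1}{8} \cdot 7 = \frac{5}{8} + \frac{7}{8} = \frac{3}{2}$)
$A = \frac{404}{127}$ ($A = 4 + \frac{208}{-254} = 4 + 208 \left(- \frac{1}{254}\right) = 4 - \frac{104}{127} = \frac{404}{127} \approx 3.1811$)
$b = -69$ ($b = - 2 \left(\frac{3}{2} - -33\right) = - 2 \left(\frac{3}{2} + 33\right) = \left(-2\right) \frac{69}{2} = -69$)
$s{\left(a \right)} = 7 a$
$Q{\left(y,n \right)} = 205 + n y$ ($Q{\left(y,n \right)} = n y + 205 = 205 + n y$)
$\frac{Q{\left(46 \cdot 3,b \right)}}{s{\left(A \right)}} = \frac{205 - 69 \cdot 46 \cdot 3}{7 \cdot \frac{404}{127}} = \frac{205 - 9522}{\frac{2828}{127}} = \left(205 - 9522\right) \frac{127}{2828} = \left(-9317\right) \frac{127}{2828} = - \frac{169037}{404}$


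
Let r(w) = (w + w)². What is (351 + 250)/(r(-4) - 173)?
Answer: -601/109 ≈ -5.5138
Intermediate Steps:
r(w) = 4*w² (r(w) = (2*w)² = 4*w²)
(351 + 250)/(r(-4) - 173) = (351 + 250)/(4*(-4)² - 173) = 601/(4*16 - 173) = 601/(64 - 173) = 601/(-109) = 601*(-1/109) = -601/109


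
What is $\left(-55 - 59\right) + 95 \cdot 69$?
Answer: $6441$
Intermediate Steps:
$\left(-55 - 59\right) + 95 \cdot 69 = \left(-55 - 59\right) + 6555 = -114 + 6555 = 6441$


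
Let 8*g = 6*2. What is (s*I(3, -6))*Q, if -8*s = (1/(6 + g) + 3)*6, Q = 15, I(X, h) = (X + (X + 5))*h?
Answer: 4653/2 ≈ 2326.5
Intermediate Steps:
g = 3/2 (g = (6*2)/8 = (1/8)*12 = 3/2 ≈ 1.5000)
I(X, h) = h*(5 + 2*X) (I(X, h) = (X + (5 + X))*h = (5 + 2*X)*h = h*(5 + 2*X))
s = -47/20 (s = -(1/(6 + 3/2) + 3)*6/8 = -(1/(15/2) + 3)*6/8 = -(2/15 + 3)*6/8 = -47*6/120 = -1/8*94/5 = -47/20 ≈ -2.3500)
(s*I(3, -6))*Q = -(-141)*(5 + 2*3)/10*15 = -(-141)*(5 + 6)/10*15 = -(-141)*11/10*15 = -47/20*(-66)*15 = (1551/10)*15 = 4653/2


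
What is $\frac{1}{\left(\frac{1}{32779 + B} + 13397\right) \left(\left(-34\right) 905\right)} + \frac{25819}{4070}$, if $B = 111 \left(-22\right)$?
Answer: $\frac{32288443033964611}{5089816150838100} \approx 6.3437$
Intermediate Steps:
$B = -2442$
$\frac{1}{\left(\frac{1}{32779 + B} + 13397\right) \left(\left(-34\right) 905\right)} + \frac{25819}{4070} = \frac{1}{\left(\frac{1}{32779 - 2442} + 13397\right) \left(\left(-34\right) 905\right)} + \frac{25819}{4070} = \frac{1}{\left(\frac{1}{30337} + 13397\right) \left(-30770\right)} + 25819 \cdot \frac{1}{4070} = \frac{1}{\frac{1}{30337} + 13397} \left(- \frac{1}{30770}\right) + \frac{25819}{4070} = \frac{1}{\frac{406424790}{30337}} \left(- \frac{1}{30770}\right) + \frac{25819}{4070} = \frac{30337}{406424790} \left(- \frac{1}{30770}\right) + \frac{25819}{4070} = - \frac{30337}{12505690788300} + \frac{25819}{4070} = \frac{32288443033964611}{5089816150838100}$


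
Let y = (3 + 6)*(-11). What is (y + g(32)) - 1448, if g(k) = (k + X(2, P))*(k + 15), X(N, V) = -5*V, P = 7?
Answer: -1688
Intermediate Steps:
g(k) = (-35 + k)*(15 + k) (g(k) = (k - 5*7)*(k + 15) = (k - 35)*(15 + k) = (-35 + k)*(15 + k))
y = -99 (y = 9*(-11) = -99)
(y + g(32)) - 1448 = (-99 + (-525 + 32² - 20*32)) - 1448 = (-99 + (-525 + 1024 - 640)) - 1448 = (-99 - 141) - 1448 = -240 - 1448 = -1688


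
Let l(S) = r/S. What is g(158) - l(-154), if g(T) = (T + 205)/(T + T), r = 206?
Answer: 60499/24332 ≈ 2.4864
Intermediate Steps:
l(S) = 206/S
g(T) = (205 + T)/(2*T) (g(T) = (205 + T)/((2*T)) = (205 + T)*(1/(2*T)) = (205 + T)/(2*T))
g(158) - l(-154) = (½)*(205 + 158)/158 - 206/(-154) = (½)*(1/158)*363 - 206*(-1)/154 = 363/316 - 1*(-103/77) = 363/316 + 103/77 = 60499/24332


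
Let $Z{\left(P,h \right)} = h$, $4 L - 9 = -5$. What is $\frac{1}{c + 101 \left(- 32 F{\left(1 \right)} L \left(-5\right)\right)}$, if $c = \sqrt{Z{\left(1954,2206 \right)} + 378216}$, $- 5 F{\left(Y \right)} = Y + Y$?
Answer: $- \frac{3232}{20701437} - \frac{\sqrt{380422}}{41402874} \approx -0.00017102$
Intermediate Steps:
$L = 1$ ($L = \frac{9}{4} + \frac{1}{4} \left(-5\right) = \frac{9}{4} - \frac{5}{4} = 1$)
$F{\left(Y \right)} = - \frac{2 Y}{5}$ ($F{\left(Y \right)} = - \frac{Y + Y}{5} = - \frac{2 Y}{5}$)
$c = \sqrt{380422}$ ($c = \sqrt{2206 + 378216} = \sqrt{380422} \approx 616.78$)
$\frac{1}{c + 101 \left(- 32 F{\left(1 \right)} L \left(-5\right)\right)} = \frac{1}{\sqrt{380422} + 101 \left(- 32 \left(- \frac{2}{5}\right) 1 \cdot 1 \left(-5\right)\right)} = \frac{1}{\sqrt{380422} + 101 \left(- 32 \left(- \frac{2}{5}\right) 1 \left(-5\right)\right)} = \frac{1}{\sqrt{380422} + 101 \left(- 32 \left(\left(- \frac{2}{5}\right) \left(-5\right)\right)\right)} = \frac{1}{\sqrt{380422} + 101 \left(\left(-32\right) 2\right)} = \frac{1}{\sqrt{380422} + 101 \left(-64\right)} = \frac{1}{\sqrt{380422} - 6464} = \frac{1}{-6464 + \sqrt{380422}}$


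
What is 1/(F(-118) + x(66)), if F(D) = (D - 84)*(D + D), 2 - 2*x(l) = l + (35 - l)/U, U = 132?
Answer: 264/12576991 ≈ 2.0991e-5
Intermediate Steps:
x(l) = 229/264 - 131*l/264 (x(l) = 1 - (l + (35 - l)/132)/2 = 1 - (l + (35 - l)*(1/132))/2 = 1 - (l + (35/132 - l/132))/2 = 1 - (35/132 + 131*l/132)/2 = 1 + (-35/264 - 131*l/264) = 229/264 - 131*l/264)
F(D) = 2*D*(-84 + D) (F(D) = (-84 + D)*(2*D) = 2*D*(-84 + D))
1/(F(-118) + x(66)) = 1/(2*(-118)*(-84 - 118) + (229/264 - 131/264*66)) = 1/(2*(-118)*(-202) + (229/264 - 131/4)) = 1/(47672 - 8417/264) = 1/(12576991/264) = 264/12576991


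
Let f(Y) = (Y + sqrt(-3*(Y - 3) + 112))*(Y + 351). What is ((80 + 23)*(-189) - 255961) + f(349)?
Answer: -31128 + 700*I*sqrt(926) ≈ -31128.0 + 21301.0*I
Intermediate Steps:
f(Y) = (351 + Y)*(Y + sqrt(121 - 3*Y)) (f(Y) = (Y + sqrt(-3*(-3 + Y) + 112))*(351 + Y) = (Y + sqrt((9 - 3*Y) + 112))*(351 + Y) = (Y + sqrt(121 - 3*Y))*(351 + Y) = (351 + Y)*(Y + sqrt(121 - 3*Y)))
((80 + 23)*(-189) - 255961) + f(349) = ((80 + 23)*(-189) - 255961) + (349**2 + 351*349 + 351*sqrt(121 - 3*349) + 349*sqrt(121 - 3*349)) = (103*(-189) - 255961) + (121801 + 122499 + 351*sqrt(121 - 1047) + 349*sqrt(121 - 1047)) = (-19467 - 255961) + (121801 + 122499 + 351*sqrt(-926) + 349*sqrt(-926)) = -275428 + (121801 + 122499 + 351*(I*sqrt(926)) + 349*(I*sqrt(926))) = -275428 + (121801 + 122499 + 351*I*sqrt(926) + 349*I*sqrt(926)) = -275428 + (244300 + 700*I*sqrt(926)) = -31128 + 700*I*sqrt(926)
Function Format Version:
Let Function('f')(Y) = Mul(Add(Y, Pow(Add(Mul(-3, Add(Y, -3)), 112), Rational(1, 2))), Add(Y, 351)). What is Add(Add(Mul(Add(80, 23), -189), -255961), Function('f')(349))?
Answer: Add(-31128, Mul(700, I, Pow(926, Rational(1, 2)))) ≈ Add(-31128., Mul(21301., I))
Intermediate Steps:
Function('f')(Y) = Mul(Add(351, Y), Add(Y, Pow(Add(121, Mul(-3, Y)), Rational(1, 2)))) (Function('f')(Y) = Mul(Add(Y, Pow(Add(Mul(-3, Add(-3, Y)), 112), Rational(1, 2))), Add(351, Y)) = Mul(Add(Y, Pow(Add(Add(9, Mul(-3, Y)), 112), Rational(1, 2))), Add(351, Y)) = Mul(Add(Y, Pow(Add(121, Mul(-3, Y)), Rational(1, 2))), Add(351, Y)) = Mul(Add(351, Y), Add(Y, Pow(Add(121, Mul(-3, Y)), Rational(1, 2)))))
Add(Add(Mul(Add(80, 23), -189), -255961), Function('f')(349)) = Add(Add(Mul(Add(80, 23), -189), -255961), Add(Pow(349, 2), Mul(351, 349), Mul(351, Pow(Add(121, Mul(-3, 349)), Rational(1, 2))), Mul(349, Pow(Add(121, Mul(-3, 349)), Rational(1, 2))))) = Add(Add(Mul(103, -189), -255961), Add(121801, 122499, Mul(351, Pow(Add(121, -1047), Rational(1, 2))), Mul(349, Pow(Add(121, -1047), Rational(1, 2))))) = Add(Add(-19467, -255961), Add(121801, 122499, Mul(351, Pow(-926, Rational(1, 2))), Mul(349, Pow(-926, Rational(1, 2))))) = Add(-275428, Add(121801, 122499, Mul(351, Mul(I, Pow(926, Rational(1, 2)))), Mul(349, Mul(I, Pow(926, Rational(1, 2)))))) = Add(-275428, Add(121801, 122499, Mul(351, I, Pow(926, Rational(1, 2))), Mul(349, I, Pow(926, Rational(1, 2))))) = Add(-275428, Add(244300, Mul(700, I, Pow(926, Rational(1, 2))))) = Add(-31128, Mul(700, I, Pow(926, Rational(1, 2))))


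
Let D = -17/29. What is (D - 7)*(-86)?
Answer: 18920/29 ≈ 652.41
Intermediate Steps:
D = -17/29 (D = -17*1/29 = -17/29 ≈ -0.58621)
(D - 7)*(-86) = (-17/29 - 7)*(-86) = -220/29*(-86) = 18920/29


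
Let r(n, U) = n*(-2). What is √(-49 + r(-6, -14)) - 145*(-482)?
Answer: 69890 + I*√37 ≈ 69890.0 + 6.0828*I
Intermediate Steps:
r(n, U) = -2*n
√(-49 + r(-6, -14)) - 145*(-482) = √(-49 - 2*(-6)) - 145*(-482) = √(-49 + 12) + 69890 = √(-37) + 69890 = I*√37 + 69890 = 69890 + I*√37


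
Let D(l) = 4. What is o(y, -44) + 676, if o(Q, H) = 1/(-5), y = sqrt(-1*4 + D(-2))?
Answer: 3379/5 ≈ 675.80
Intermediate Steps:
y = 0 (y = sqrt(-1*4 + 4) = sqrt(-4 + 4) = sqrt(0) = 0)
o(Q, H) = -1/5
o(y, -44) + 676 = -1/5 + 676 = 3379/5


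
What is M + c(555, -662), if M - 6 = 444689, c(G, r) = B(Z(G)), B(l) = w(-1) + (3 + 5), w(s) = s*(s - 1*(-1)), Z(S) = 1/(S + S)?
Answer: 444703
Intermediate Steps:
Z(S) = 1/(2*S)
w(s) = s*(1 + s) (w(s) = s*(s + 1) = s*(1 + s))
B(l) = 8 (B(l) = -(1 - 1) + (3 + 5) = -1*0 + 8 = 0 + 8 = 8)
c(G, r) = 8
M = 444695 (M = 6 + 444689 = 444695)
M + c(555, -662) = 444695 + 8 = 444703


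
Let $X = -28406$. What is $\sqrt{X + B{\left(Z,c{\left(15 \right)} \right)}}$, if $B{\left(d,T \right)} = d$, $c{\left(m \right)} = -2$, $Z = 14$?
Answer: $26 i \sqrt{42} \approx 168.5 i$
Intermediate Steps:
$\sqrt{X + B{\left(Z,c{\left(15 \right)} \right)}} = \sqrt{-28406 + 14} = \sqrt{-28392} = 26 i \sqrt{42}$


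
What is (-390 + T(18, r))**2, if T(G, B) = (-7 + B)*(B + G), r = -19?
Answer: 132496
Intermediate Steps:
(-390 + T(18, r))**2 = (-390 + ((-19)**2 - 7*(-19) - 7*18 - 19*18))**2 = (-390 + (361 + 133 - 126 - 342))**2 = (-390 + 26)**2 = (-364)**2 = 132496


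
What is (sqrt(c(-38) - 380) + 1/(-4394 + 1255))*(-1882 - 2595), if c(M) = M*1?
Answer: 4477/3139 - 4477*I*sqrt(418) ≈ 1.4263 - 91533.0*I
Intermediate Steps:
c(M) = M
(sqrt(c(-38) - 380) + 1/(-4394 + 1255))*(-1882 - 2595) = (sqrt(-38 - 380) + 1/(-4394 + 1255))*(-1882 - 2595) = (sqrt(-418) + 1/(-3139))*(-4477) = (I*sqrt(418) - 1/3139)*(-4477) = (-1/3139 + I*sqrt(418))*(-4477) = 4477/3139 - 4477*I*sqrt(418)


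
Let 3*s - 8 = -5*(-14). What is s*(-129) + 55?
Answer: -3299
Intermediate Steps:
s = 26 (s = 8/3 + (-5*(-14))/3 = 8/3 + (⅓)*70 = 8/3 + 70/3 = 26)
s*(-129) + 55 = 26*(-129) + 55 = -3354 + 55 = -3299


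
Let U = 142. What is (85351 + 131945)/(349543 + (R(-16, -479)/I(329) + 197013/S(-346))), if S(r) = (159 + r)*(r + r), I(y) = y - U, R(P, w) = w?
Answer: 28118971584/45232127917 ≈ 0.62166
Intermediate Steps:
I(y) = -142 + y (I(y) = y - 1*142 = y - 142 = -142 + y)
S(r) = 2*r*(159 + r) (S(r) = (159 + r)*(2*r) = 2*r*(159 + r))
(85351 + 131945)/(349543 + (R(-16, -479)/I(329) + 197013/S(-346))) = (85351 + 131945)/(349543 + (-479/(-142 + 329) + 197013/((2*(-346)*(159 - 346))))) = 217296/(349543 + (-479/187 + 197013/((2*(-346)*(-187))))) = 217296/(349543 + (-479*1/187 + 197013/129404)) = 217296/(349543 + (-479/187 + 197013*(1/129404))) = 217296/(349543 + (-479/187 + 11589/7612)) = 217296/(349543 - 134455/129404) = 217296/(45232127917/129404) = 217296*(129404/45232127917) = 28118971584/45232127917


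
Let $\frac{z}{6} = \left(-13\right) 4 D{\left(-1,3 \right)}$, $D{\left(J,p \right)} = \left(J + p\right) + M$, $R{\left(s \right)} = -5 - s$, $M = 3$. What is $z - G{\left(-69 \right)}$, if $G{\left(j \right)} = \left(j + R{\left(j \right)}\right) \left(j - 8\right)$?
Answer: $-1945$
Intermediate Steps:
$G{\left(j \right)} = 40 - 5 j$ ($G{\left(j \right)} = \left(j - \left(5 + j\right)\right) \left(j - 8\right) = - 5 \left(-8 + j\right) = 40 - 5 j$)
$D{\left(J,p \right)} = 3 + J + p$ ($D{\left(J,p \right)} = \left(J + p\right) + 3 = 3 + J + p$)
$z = -1560$ ($z = 6 \left(-13\right) 4 \left(3 - 1 + 3\right) = 6 \left(\left(-52\right) 5\right) = 6 \left(-260\right) = -1560$)
$z - G{\left(-69 \right)} = -1560 - \left(40 - -345\right) = -1560 - \left(40 + 345\right) = -1560 - 385 = -1945$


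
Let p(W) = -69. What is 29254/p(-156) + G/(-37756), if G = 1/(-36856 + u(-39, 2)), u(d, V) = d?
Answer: -40751044915411/96117525780 ≈ -423.97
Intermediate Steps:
G = -1/36895 (G = 1/(-36856 - 39) = 1/(-36895) = -1/36895 ≈ -2.7104e-5)
29254/p(-156) + G/(-37756) = 29254/(-69) - 1/36895/(-37756) = 29254*(-1/69) - 1/36895*(-1/37756) = -29254/69 + 1/1393007620 = -40751044915411/96117525780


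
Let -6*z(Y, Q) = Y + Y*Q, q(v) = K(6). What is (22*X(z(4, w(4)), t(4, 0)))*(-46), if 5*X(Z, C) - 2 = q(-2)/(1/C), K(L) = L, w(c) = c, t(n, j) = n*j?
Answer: -2024/5 ≈ -404.80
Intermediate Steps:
t(n, j) = j*n
q(v) = 6
z(Y, Q) = -Y/6 - Q*Y/6 (z(Y, Q) = -(Y + Y*Q)/6 = -(Y + Q*Y)/6 = -Y/6 - Q*Y/6)
X(Z, C) = ⅖ + 6*C/5 (X(Z, C) = ⅖ + (6/(1/C))/5 = ⅖ + (6*C)/5 = ⅖ + 6*C/5)
(22*X(z(4, w(4)), t(4, 0)))*(-46) = (22*(⅖ + 6*(0*4)/5))*(-46) = (22*(⅖ + (6/5)*0))*(-46) = (22*(⅖ + 0))*(-46) = (22*(⅖))*(-46) = (44/5)*(-46) = -2024/5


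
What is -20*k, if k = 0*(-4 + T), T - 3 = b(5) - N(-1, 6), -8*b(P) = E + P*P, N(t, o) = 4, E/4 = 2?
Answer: 0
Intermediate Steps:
E = 8 (E = 4*2 = 8)
b(P) = -1 - P**2/8 (b(P) = -(8 + P*P)/8 = -(8 + P**2)/8 = -1 - P**2/8)
T = -41/8 (T = 3 + ((-1 - 1/8*5**2) - 1*4) = 3 + ((-1 - 1/8*25) - 4) = 3 + ((-1 - 25/8) - 4) = 3 + (-33/8 - 4) = 3 - 65/8 = -41/8 ≈ -5.1250)
k = 0 (k = 0*(-4 - 41/8) = 0*(-73/8) = 0)
-20*k = -20*0 = 0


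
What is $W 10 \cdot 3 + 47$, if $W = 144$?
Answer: $4367$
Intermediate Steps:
$W 10 \cdot 3 + 47 = 144 \cdot 10 \cdot 3 + 47 = 144 \cdot 30 + 47 = 4320 + 47 = 4367$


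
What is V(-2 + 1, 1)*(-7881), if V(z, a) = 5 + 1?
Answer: -47286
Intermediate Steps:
V(z, a) = 6
V(-2 + 1, 1)*(-7881) = 6*(-7881) = -47286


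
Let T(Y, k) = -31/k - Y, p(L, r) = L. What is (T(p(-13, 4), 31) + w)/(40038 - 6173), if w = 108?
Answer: 24/6773 ≈ 0.0035435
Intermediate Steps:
T(Y, k) = -Y - 31/k
(T(p(-13, 4), 31) + w)/(40038 - 6173) = ((-1*(-13) - 31/31) + 108)/(40038 - 6173) = ((13 - 31*1/31) + 108)/33865 = ((13 - 1) + 108)*(1/33865) = (12 + 108)*(1/33865) = 120*(1/33865) = 24/6773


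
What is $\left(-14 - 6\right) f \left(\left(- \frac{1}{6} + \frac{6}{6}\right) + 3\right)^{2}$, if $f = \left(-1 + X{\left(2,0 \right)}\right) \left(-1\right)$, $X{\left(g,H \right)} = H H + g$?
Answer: $\frac{2645}{9} \approx 293.89$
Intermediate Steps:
$X{\left(g,H \right)} = g + H^{2}$ ($X{\left(g,H \right)} = H^{2} + g = g + H^{2}$)
$f = -1$ ($f = \left(-1 + \left(2 + 0^{2}\right)\right) \left(-1\right) = \left(-1 + \left(2 + 0\right)\right) \left(-1\right) = \left(-1 + 2\right) \left(-1\right) = 1 \left(-1\right) = -1$)
$\left(-14 - 6\right) f \left(\left(- \frac{1}{6} + \frac{6}{6}\right) + 3\right)^{2} = \left(-14 - 6\right) \left(-1\right) \left(\left(- \frac{1}{6} + \frac{6}{6}\right) + 3\right)^{2} = \left(-20\right) \left(-1\right) \left(\left(\left(-1\right) \frac{1}{6} + 6 \cdot \frac{1}{6}\right) + 3\right)^{2} = 20 \left(\left(- \frac{1}{6} + 1\right) + 3\right)^{2} = 20 \left(\frac{5}{6} + 3\right)^{2} = 20 \left(\frac{23}{6}\right)^{2} = 20 \cdot \frac{529}{36} = \frac{2645}{9}$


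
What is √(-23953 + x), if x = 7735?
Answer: 3*I*√1802 ≈ 127.35*I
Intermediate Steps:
√(-23953 + x) = √(-23953 + 7735) = √(-16218) = 3*I*√1802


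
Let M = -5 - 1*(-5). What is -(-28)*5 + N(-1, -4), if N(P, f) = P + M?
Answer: 139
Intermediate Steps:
M = 0 (M = -5 + 5 = 0)
N(P, f) = P (N(P, f) = P + 0 = P)
-(-28)*5 + N(-1, -4) = -(-28)*5 - 1 = -7*(-20) - 1 = 140 - 1 = 139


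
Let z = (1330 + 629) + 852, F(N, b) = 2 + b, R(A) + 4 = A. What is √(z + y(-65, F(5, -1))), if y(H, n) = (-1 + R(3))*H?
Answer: √2941 ≈ 54.231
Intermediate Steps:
R(A) = -4 + A
y(H, n) = -2*H (y(H, n) = (-1 + (-4 + 3))*H = (-1 - 1)*H = -2*H)
z = 2811 (z = 1959 + 852 = 2811)
√(z + y(-65, F(5, -1))) = √(2811 - 2*(-65)) = √(2811 + 130) = √2941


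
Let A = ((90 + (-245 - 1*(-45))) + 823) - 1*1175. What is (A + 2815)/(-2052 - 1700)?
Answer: -2353/3752 ≈ -0.62713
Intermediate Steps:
A = -462 (A = ((90 + (-245 + 45)) + 823) - 1175 = ((90 - 200) + 823) - 1175 = (-110 + 823) - 1175 = 713 - 1175 = -462)
(A + 2815)/(-2052 - 1700) = (-462 + 2815)/(-2052 - 1700) = 2353/(-3752) = 2353*(-1/3752) = -2353/3752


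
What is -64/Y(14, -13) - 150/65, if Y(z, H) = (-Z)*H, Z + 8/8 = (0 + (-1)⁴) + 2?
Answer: -62/13 ≈ -4.7692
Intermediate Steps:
Z = 2 (Z = -1 + ((0 + (-1)⁴) + 2) = -1 + ((0 + 1) + 2) = -1 + (1 + 2) = -1 + 3 = 2)
Y(z, H) = -2*H (Y(z, H) = (-1*2)*H = -2*H)
-64/Y(14, -13) - 150/65 = -64/((-2*(-13))) - 150/65 = -64/26 - 150*1/65 = -64*1/26 - 30/13 = -32/13 - 30/13 = -62/13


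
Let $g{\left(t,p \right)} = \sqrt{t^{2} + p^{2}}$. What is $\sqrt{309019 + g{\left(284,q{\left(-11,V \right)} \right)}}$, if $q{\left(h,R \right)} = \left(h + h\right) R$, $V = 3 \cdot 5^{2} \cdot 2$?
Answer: $\sqrt{309019 + 4 \sqrt{685666}} \approx 558.87$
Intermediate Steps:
$V = 150$ ($V = 3 \cdot 25 \cdot 2 = 75 \cdot 2 = 150$)
$q{\left(h,R \right)} = 2 R h$ ($q{\left(h,R \right)} = 2 h R = 2 R h$)
$g{\left(t,p \right)} = \sqrt{p^{2} + t^{2}}$
$\sqrt{309019 + g{\left(284,q{\left(-11,V \right)} \right)}} = \sqrt{309019 + \sqrt{\left(2 \cdot 150 \left(-11\right)\right)^{2} + 284^{2}}} = \sqrt{309019 + \sqrt{\left(-3300\right)^{2} + 80656}} = \sqrt{309019 + \sqrt{10890000 + 80656}} = \sqrt{309019 + \sqrt{10970656}} = \sqrt{309019 + 4 \sqrt{685666}}$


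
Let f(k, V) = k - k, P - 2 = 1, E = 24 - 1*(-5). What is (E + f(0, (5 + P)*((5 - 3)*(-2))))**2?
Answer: 841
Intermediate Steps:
E = 29 (E = 24 + 5 = 29)
P = 3 (P = 2 + 1 = 3)
f(k, V) = 0
(E + f(0, (5 + P)*((5 - 3)*(-2))))**2 = (29 + 0)**2 = 29**2 = 841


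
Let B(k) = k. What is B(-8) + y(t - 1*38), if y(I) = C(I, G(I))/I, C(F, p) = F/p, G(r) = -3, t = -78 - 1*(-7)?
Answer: -25/3 ≈ -8.3333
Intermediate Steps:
t = -71 (t = -78 + 7 = -71)
y(I) = -⅓ (y(I) = (I/(-3))/I = (I*(-⅓))/I = (-I/3)/I = -⅓)
B(-8) + y(t - 1*38) = -8 - ⅓ = -25/3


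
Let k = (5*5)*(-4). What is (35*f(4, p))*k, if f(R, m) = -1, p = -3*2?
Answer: 3500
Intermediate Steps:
p = -6
k = -100 (k = 25*(-4) = -100)
(35*f(4, p))*k = (35*(-1))*(-100) = -35*(-100) = 3500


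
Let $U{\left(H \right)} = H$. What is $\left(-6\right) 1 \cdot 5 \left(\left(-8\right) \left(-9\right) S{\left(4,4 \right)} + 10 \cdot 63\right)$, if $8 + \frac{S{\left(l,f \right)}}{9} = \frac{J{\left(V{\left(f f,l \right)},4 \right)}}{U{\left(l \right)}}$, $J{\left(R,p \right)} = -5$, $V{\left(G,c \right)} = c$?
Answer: $160920$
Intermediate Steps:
$S{\left(l,f \right)} = -72 - \frac{45}{l}$ ($S{\left(l,f \right)} = -72 + 9 \left(- \frac{5}{l}\right) = -72 - \frac{45}{l}$)
$\left(-6\right) 1 \cdot 5 \left(\left(-8\right) \left(-9\right) S{\left(4,4 \right)} + 10 \cdot 63\right) = \left(-6\right) 1 \cdot 5 \left(\left(-8\right) \left(-9\right) \left(-72 - \frac{45}{4}\right) + 10 \cdot 63\right) = \left(-6\right) 5 \left(72 \left(-72 - \frac{45}{4}\right) + 630\right) = - 30 \left(72 \left(-72 - \frac{45}{4}\right) + 630\right) = - 30 \left(72 \left(- \frac{333}{4}\right) + 630\right) = - 30 \left(-5994 + 630\right) = \left(-30\right) \left(-5364\right) = 160920$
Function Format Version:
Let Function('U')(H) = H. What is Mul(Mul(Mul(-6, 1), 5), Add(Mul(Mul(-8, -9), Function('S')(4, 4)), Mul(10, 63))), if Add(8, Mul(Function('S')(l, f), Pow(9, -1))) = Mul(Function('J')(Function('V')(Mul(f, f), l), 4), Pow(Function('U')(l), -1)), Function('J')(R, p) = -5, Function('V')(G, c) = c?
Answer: 160920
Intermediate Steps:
Function('S')(l, f) = Add(-72, Mul(-45, Pow(l, -1))) (Function('S')(l, f) = Add(-72, Mul(9, Mul(-5, Pow(l, -1)))) = Add(-72, Mul(-45, Pow(l, -1))))
Mul(Mul(Mul(-6, 1), 5), Add(Mul(Mul(-8, -9), Function('S')(4, 4)), Mul(10, 63))) = Mul(Mul(Mul(-6, 1), 5), Add(Mul(Mul(-8, -9), Add(-72, Mul(-45, Pow(4, -1)))), Mul(10, 63))) = Mul(Mul(-6, 5), Add(Mul(72, Add(-72, Mul(-45, Rational(1, 4)))), 630)) = Mul(-30, Add(Mul(72, Add(-72, Rational(-45, 4))), 630)) = Mul(-30, Add(Mul(72, Rational(-333, 4)), 630)) = Mul(-30, Add(-5994, 630)) = Mul(-30, -5364) = 160920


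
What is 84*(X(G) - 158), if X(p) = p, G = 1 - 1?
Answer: -13272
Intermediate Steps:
G = 0
84*(X(G) - 158) = 84*(0 - 158) = 84*(-158) = -13272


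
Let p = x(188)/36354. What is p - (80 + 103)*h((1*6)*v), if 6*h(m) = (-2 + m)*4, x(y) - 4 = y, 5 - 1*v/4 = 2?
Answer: -51743828/6059 ≈ -8540.0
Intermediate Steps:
v = 12 (v = 20 - 4*2 = 20 - 8 = 12)
x(y) = 4 + y
h(m) = -4/3 + 2*m/3 (h(m) = ((-2 + m)*4)/6 = (-8 + 4*m)/6 = -4/3 + 2*m/3)
p = 32/6059 (p = (4 + 188)/36354 = 192*(1/36354) = 32/6059 ≈ 0.0052814)
p - (80 + 103)*h((1*6)*v) = 32/6059 - (80 + 103)*(-4/3 + 2*((1*6)*12)/3) = 32/6059 - 183*(-4/3 + 2*(6*12)/3) = 32/6059 - 183*(-4/3 + (⅔)*72) = 32/6059 - 183*(-4/3 + 48) = 32/6059 - 183*140/3 = 32/6059 - 1*8540 = 32/6059 - 8540 = -51743828/6059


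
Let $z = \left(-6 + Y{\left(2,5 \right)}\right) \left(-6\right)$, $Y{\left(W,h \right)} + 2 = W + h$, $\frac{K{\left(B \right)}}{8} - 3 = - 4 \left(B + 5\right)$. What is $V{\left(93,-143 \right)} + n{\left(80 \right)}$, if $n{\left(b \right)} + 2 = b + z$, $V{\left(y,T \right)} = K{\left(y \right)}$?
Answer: $-3028$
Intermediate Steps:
$K{\left(B \right)} = -136 - 32 B$ ($K{\left(B \right)} = 24 + 8 \left(- 4 \left(B + 5\right)\right) = 24 + 8 \left(- 4 \left(5 + B\right)\right) = 24 + 8 \left(-20 - 4 B\right) = 24 - \left(160 + 32 B\right) = -136 - 32 B$)
$V{\left(y,T \right)} = -136 - 32 y$
$Y{\left(W,h \right)} = -2 + W + h$ ($Y{\left(W,h \right)} = -2 + \left(W + h\right) = -2 + W + h$)
$z = 6$ ($z = \left(-6 + \left(-2 + 2 + 5\right)\right) \left(-6\right) = \left(-6 + 5\right) \left(-6\right) = \left(-1\right) \left(-6\right) = 6$)
$n{\left(b \right)} = 4 + b$ ($n{\left(b \right)} = -2 + \left(b + 6\right) = -2 + \left(6 + b\right) = 4 + b$)
$V{\left(93,-143 \right)} + n{\left(80 \right)} = \left(-136 - 2976\right) + \left(4 + 80\right) = \left(-136 - 2976\right) + 84 = -3112 + 84 = -3028$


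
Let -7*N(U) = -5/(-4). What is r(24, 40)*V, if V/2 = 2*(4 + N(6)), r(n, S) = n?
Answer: 2568/7 ≈ 366.86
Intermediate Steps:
N(U) = -5/28 (N(U) = -(-5)/(7*(-4)) = -(-5)*(-1)/(7*4) = -⅐*5/4 = -5/28)
V = 107/7 (V = 2*(2*(4 - 5/28)) = 2*(2*(107/28)) = 2*(107/14) = 107/7 ≈ 15.286)
r(24, 40)*V = 24*(107/7) = 2568/7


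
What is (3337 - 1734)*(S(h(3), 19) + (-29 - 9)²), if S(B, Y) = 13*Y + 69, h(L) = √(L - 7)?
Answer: 2821280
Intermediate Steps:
h(L) = √(-7 + L)
S(B, Y) = 69 + 13*Y
(3337 - 1734)*(S(h(3), 19) + (-29 - 9)²) = (3337 - 1734)*((69 + 13*19) + (-29 - 9)²) = 1603*((69 + 247) + (-38)²) = 1603*(316 + 1444) = 1603*1760 = 2821280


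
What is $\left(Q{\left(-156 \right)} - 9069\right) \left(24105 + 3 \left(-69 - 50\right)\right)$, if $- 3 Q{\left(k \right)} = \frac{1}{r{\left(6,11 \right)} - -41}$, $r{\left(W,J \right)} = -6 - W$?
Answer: $- \frac{6245755664}{29} \approx -2.1537 \cdot 10^{8}$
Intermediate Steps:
$Q{\left(k \right)} = - \frac{1}{87}$ ($Q{\left(k \right)} = - \frac{1}{3 \left(\left(-6 - 6\right) - -41\right)} = - \frac{1}{3 \left(\left(-6 - 6\right) + \left(-46 + 87\right)\right)} = - \frac{1}{3 \left(-12 + 41\right)} = - \frac{1}{3 \cdot 29} = \left(- \frac{1}{3}\right) \frac{1}{29} = - \frac{1}{87}$)
$\left(Q{\left(-156 \right)} - 9069\right) \left(24105 + 3 \left(-69 - 50\right)\right) = \left(- \frac{1}{87} - 9069\right) \left(24105 + 3 \left(-69 - 50\right)\right) = - \frac{789004 \left(24105 + 3 \left(-119\right)\right)}{87} = - \frac{789004 \left(24105 - 357\right)}{87} = \left(- \frac{789004}{87}\right) 23748 = - \frac{6245755664}{29}$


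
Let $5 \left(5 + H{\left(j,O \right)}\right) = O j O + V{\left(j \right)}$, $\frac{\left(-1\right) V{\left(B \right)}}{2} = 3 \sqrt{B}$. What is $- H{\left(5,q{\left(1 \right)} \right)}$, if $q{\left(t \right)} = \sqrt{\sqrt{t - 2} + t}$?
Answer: $4 - i + \frac{6 \sqrt{5}}{5} \approx 6.6833 - 1.0 i$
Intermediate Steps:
$q{\left(t \right)} = \sqrt{t + \sqrt{-2 + t}}$ ($q{\left(t \right)} = \sqrt{\sqrt{-2 + t} + t} = \sqrt{t + \sqrt{-2 + t}}$)
$V{\left(B \right)} = - 6 \sqrt{B}$ ($V{\left(B \right)} = - 2 \cdot 3 \sqrt{B} = - 6 \sqrt{B}$)
$H{\left(j,O \right)} = -5 - \frac{6 \sqrt{j}}{5} + \frac{j O^{2}}{5}$ ($H{\left(j,O \right)} = -5 + \frac{O j O - 6 \sqrt{j}}{5} = -5 + \frac{j O^{2} - 6 \sqrt{j}}{5} = -5 + \frac{- 6 \sqrt{j} + j O^{2}}{5} = -5 + \left(- \frac{6 \sqrt{j}}{5} + \frac{j O^{2}}{5}\right) = -5 - \frac{6 \sqrt{j}}{5} + \frac{j O^{2}}{5}$)
$- H{\left(5,q{\left(1 \right)} \right)} = - (-5 - \frac{6 \sqrt{5}}{5} + \frac{1}{5} \cdot 5 \left(\sqrt{1 + \sqrt{-2 + 1}}\right)^{2}) = - (-5 - \frac{6 \sqrt{5}}{5} + \frac{1}{5} \cdot 5 \left(\sqrt{1 + \sqrt{-1}}\right)^{2}) = - (-5 - \frac{6 \sqrt{5}}{5} + \frac{1}{5} \cdot 5 \left(\sqrt{1 + i}\right)^{2}) = - (-5 - \frac{6 \sqrt{5}}{5} + \frac{1}{5} \cdot 5 \left(1 + i\right)) = - (-5 - \frac{6 \sqrt{5}}{5} + \left(1 + i\right)) = - (-4 + i - \frac{6 \sqrt{5}}{5}) = 4 - i + \frac{6 \sqrt{5}}{5}$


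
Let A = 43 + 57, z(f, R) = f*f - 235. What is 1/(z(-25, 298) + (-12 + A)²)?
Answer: 1/8134 ≈ 0.00012294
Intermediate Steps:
z(f, R) = -235 + f² (z(f, R) = f² - 235 = -235 + f²)
A = 100
1/(z(-25, 298) + (-12 + A)²) = 1/((-235 + (-25)²) + (-12 + 100)²) = 1/((-235 + 625) + 88²) = 1/(390 + 7744) = 1/8134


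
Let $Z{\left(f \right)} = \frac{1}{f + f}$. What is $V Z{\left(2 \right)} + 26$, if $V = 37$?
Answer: $\frac{141}{4} \approx 35.25$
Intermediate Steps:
$Z{\left(f \right)} = \frac{1}{2 f}$
$V Z{\left(2 \right)} + 26 = 37 \frac{1}{2 \cdot 2} + 26 = 37 \cdot \frac{1}{2} \cdot \frac{1}{2} + 26 = 37 \cdot \frac{1}{4} + 26 = \frac{37}{4} + 26 = \frac{141}{4}$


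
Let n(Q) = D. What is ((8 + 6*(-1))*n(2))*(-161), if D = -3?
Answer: 966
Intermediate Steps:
n(Q) = -3
((8 + 6*(-1))*n(2))*(-161) = ((8 + 6*(-1))*(-3))*(-161) = ((8 - 6)*(-3))*(-161) = (2*(-3))*(-161) = -6*(-161) = 966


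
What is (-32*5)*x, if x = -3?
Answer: 480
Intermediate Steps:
(-32*5)*x = -32*5*(-3) = -160*(-3) = 480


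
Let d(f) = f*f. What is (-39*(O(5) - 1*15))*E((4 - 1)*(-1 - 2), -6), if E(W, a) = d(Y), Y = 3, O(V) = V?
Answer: 3510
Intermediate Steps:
d(f) = f²
E(W, a) = 9 (E(W, a) = 3² = 9)
(-39*(O(5) - 1*15))*E((4 - 1)*(-1 - 2), -6) = -39*(5 - 1*15)*9 = -39*(5 - 15)*9 = -39*(-10)*9 = 390*9 = 3510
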